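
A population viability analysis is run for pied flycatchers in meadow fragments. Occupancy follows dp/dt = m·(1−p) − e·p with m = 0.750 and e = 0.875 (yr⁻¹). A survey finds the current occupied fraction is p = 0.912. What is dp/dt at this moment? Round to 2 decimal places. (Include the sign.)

Colonization term: m·(1−p) = 0.750×0.0880 = 0.06600.
Extinction term: e·p = 0.79800.
dp/dt = 0.06600 − 0.79800 = -0.73200.

-0.73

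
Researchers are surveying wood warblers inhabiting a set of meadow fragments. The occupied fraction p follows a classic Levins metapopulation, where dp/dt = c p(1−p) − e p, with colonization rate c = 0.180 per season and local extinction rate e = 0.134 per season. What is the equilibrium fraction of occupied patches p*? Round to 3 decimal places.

At equilibrium, colonization balances extinction: c·p*·(1−p*) = e·p*.
So p* = 1 − e/c = 1 − 0.134/0.180 = 1 − 0.7444 = 0.2556.

0.256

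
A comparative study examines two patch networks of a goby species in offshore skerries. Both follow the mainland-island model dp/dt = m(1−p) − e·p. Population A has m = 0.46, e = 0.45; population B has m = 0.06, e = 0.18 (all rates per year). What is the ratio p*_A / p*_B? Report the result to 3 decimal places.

A: p*_A = m/(m+e) = 0.46/0.9100 = 0.5055.
B: p*_B = 0.06/0.2400 = 0.2500.
p*_A / p*_B = 0.5055/0.2500 = 2.0220.

2.022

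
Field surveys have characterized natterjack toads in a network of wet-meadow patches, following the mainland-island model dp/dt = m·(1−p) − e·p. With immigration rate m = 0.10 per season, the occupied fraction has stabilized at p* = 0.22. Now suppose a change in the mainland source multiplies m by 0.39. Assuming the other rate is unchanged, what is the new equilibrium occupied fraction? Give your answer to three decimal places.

Balance m(1−p*) = e·p* gives e = m(1−p*)/p* = 0.10×0.78000/0.22000 = 0.35455.
New p* = m/(m+e) = 0.03900/(0.03900+0.35455) = 0.09910.

0.099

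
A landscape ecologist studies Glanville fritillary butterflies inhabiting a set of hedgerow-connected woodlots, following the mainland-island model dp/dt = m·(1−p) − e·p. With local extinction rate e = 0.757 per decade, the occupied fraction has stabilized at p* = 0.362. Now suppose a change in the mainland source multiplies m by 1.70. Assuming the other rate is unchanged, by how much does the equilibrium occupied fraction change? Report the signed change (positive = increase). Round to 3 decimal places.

0.129

Balance m(1−p*) = e·p* gives m = e·p*/(1−p*) = 0.757×0.36200/0.63800 = 0.42952.
New p* = m/(m+e) = 0.73018/(0.73018+0.75700) = 0.49098.
Δp* = 0.49098 − 0.36200 = +0.12898.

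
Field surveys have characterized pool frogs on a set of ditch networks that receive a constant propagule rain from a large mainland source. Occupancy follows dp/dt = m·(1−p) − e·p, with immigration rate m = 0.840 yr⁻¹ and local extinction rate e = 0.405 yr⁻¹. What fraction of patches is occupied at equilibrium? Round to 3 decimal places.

0.675

At equilibrium the propagule rain into empty patches balances local extinction: m(1−p*) = e·p*.
p* = m/(m+e) = 0.840/(0.840+0.405) = 0.840/1.2450 = 0.6747.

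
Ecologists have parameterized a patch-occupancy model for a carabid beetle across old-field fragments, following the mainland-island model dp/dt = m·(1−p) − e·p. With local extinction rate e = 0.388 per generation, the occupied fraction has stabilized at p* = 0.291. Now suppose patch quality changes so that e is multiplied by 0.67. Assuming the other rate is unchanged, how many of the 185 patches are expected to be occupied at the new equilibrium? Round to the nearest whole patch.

70

Balance m(1−p*) = e·p* gives m = e·p*/(1−p*) = 0.388×0.29100/0.70900 = 0.15925.
New p* = m/(m+e) = 0.15925/(0.15925+0.25996) = 0.37988.
Expected occupied = 185 × 0.37988 = 70.28 ≈ 70.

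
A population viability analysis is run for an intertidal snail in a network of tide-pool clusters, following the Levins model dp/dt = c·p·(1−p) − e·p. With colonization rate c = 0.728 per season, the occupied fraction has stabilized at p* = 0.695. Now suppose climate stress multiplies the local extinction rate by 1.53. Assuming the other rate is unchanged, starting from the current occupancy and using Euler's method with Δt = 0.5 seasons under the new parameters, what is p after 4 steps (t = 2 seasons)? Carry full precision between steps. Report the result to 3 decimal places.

0.589

Balance c(1−p*) = e gives e = 0.728×(1 − 0.69500) = 0.22204.
Starting from p₀ = 0.69500; update p ← p + (dp/dt)·Δt with the new parameters.
p: 0.69500 → 0.65411  (Δp = -0.04089)
p: 0.65411 → 0.62535  (Δp = -0.02875)
p: 0.62535 → 0.60441  (Δp = -0.02094)
p: 0.60441 → 0.58878  (Δp = -0.01563)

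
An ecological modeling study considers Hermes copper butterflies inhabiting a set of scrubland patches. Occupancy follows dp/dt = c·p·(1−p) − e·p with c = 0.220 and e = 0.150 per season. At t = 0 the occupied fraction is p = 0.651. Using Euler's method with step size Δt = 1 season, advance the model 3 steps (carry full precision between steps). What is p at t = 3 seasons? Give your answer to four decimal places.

0.5347

Update rule: p ← p + [c·p·(1−p) − e·p]·Δt with Δt = 1.
t = 1: p = 0.65100 + (-0.04767) = 0.60333
t = 2: p = 0.60333 + (-0.03785) = 0.56548
t = 3: p = 0.56548 + (-0.03077) = 0.53472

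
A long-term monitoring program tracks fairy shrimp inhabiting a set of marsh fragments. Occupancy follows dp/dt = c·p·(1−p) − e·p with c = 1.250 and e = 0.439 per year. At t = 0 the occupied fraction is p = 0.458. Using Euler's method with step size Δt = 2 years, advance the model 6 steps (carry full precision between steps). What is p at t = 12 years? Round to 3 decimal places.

0.646

Update rule: p ← p + [c·p·(1−p) − e·p]·Δt with Δt = 2.
step 1: Δp = +0.21847, p = 0.67647
step 2: Δp = -0.04679, p = 0.62968
step 3: Δp = +0.03010, p = 0.65978
step 4: Δp = -0.01811, p = 0.64167
step 5: Δp = +0.01144, p = 0.65311
step 6: Δp = -0.00703, p = 0.64607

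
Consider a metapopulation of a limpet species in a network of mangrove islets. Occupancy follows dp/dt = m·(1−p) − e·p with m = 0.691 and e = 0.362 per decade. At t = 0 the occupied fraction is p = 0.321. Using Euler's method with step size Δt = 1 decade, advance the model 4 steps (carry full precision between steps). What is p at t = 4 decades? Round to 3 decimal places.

0.656

Update rule: p ← p + [m·(1−p) − e·p]·Δt with Δt = 1.
t = 1: p = 0.32100 + (+0.35299) = 0.67399
t = 2: p = 0.67399 + (-0.01871) = 0.65528
t = 3: p = 0.65528 + (+0.00099) = 0.65627
t = 4: p = 0.65627 + (-0.00005) = 0.65622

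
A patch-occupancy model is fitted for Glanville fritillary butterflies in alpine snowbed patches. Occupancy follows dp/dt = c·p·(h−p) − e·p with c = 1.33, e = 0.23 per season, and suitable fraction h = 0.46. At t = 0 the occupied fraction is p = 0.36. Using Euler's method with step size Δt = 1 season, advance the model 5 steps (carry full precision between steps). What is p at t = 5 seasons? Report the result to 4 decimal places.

Update rule: p ← p + [c·p·(h−p) − e·p]·Δt with Δt = 1.
p: 0.36000 → 0.32508  (Δp = -0.03492)
p: 0.32508 → 0.30865  (Δp = -0.01643)
p: 0.30865 → 0.29979  (Δp = -0.00886)
p: 0.29979 → 0.29472  (Δp = -0.00507)
p: 0.29472 → 0.29172  (Δp = -0.00300)

0.2917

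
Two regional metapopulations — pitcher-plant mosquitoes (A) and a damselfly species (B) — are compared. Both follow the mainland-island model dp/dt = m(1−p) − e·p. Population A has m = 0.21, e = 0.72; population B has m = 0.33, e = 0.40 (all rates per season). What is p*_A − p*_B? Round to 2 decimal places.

A: p*_A = m/(m+e) = 0.21/0.9300 = 0.2258.
B: p*_B = 0.33/0.7300 = 0.4521.
p*_A − p*_B = 0.2258 − 0.4521 = -0.2262.

-0.23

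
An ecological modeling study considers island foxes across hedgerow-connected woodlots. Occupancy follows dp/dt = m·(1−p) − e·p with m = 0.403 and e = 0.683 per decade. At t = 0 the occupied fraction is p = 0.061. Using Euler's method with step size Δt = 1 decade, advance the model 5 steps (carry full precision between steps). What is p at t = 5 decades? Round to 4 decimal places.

0.3711

Update rule: p ← p + [m·(1−p) − e·p]·Δt with Δt = 1.
  1  |  dp/dt·Δt = +0.336754  |  p_1 = 0.397754
  2  |  dp/dt·Δt = -0.028961  |  p_2 = 0.368793
  3  |  dp/dt·Δt = +0.002491  |  p_3 = 0.371284
  4  |  dp/dt·Δt = -0.000214  |  p_4 = 0.371070
  5  |  dp/dt·Δt = +0.000018  |  p_5 = 0.371088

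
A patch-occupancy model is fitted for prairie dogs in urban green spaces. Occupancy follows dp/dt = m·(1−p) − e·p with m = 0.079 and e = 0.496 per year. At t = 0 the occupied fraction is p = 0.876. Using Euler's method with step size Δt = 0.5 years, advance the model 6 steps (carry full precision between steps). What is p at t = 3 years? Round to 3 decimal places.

Update rule: p ← p + [m·(1−p) − e·p]·Δt with Δt = 0.5.
step 1: Δp = -0.21235, p = 0.66365
step 2: Δp = -0.15130, p = 0.51235
step 3: Δp = -0.10780, p = 0.40455
step 4: Δp = -0.07681, p = 0.32774
step 5: Δp = -0.05473, p = 0.27302
step 6: Δp = -0.03899, p = 0.23402

0.234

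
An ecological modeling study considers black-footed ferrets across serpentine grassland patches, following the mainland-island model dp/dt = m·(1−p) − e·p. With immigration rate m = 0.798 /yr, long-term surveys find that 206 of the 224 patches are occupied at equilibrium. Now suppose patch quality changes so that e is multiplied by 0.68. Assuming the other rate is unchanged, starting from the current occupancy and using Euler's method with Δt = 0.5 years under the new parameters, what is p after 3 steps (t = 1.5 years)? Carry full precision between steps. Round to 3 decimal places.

0.939

Observed p* = 206/224 = 0.91964.
Balance m(1−p*) = e·p* gives e = m(1−p*)/p* = 0.798×0.08036/0.91964 = 0.06973.
Starting from p₀ = 0.91964; update p ← p + (dp/dt)·Δt with the new parameters.
t = 0.5: p = 0.91964 + (+0.01026) = 0.92990
t = 1: p = 0.92990 + (+0.00592) = 0.93583
t = 1.5: p = 0.93583 + (+0.00342) = 0.93925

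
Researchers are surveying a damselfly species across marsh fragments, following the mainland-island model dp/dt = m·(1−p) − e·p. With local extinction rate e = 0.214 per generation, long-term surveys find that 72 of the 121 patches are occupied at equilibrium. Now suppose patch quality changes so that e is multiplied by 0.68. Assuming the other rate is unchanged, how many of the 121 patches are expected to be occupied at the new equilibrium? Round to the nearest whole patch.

Observed p* = 72/121 = 0.59504.
Balance m(1−p*) = e·p* gives m = e·p*/(1−p*) = 0.214×0.59504/0.40496 = 0.31445.
New p* = m/(m+e) = 0.31445/(0.31445+0.14552) = 0.68363.
Expected occupied = 121 × 0.68363 = 82.72 ≈ 83.

83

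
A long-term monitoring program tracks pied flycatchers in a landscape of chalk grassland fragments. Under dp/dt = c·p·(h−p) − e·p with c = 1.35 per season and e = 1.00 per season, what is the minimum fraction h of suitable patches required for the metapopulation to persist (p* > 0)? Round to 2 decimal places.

0.74

p* = h − e/c is positive only when h > e/c.
h_min = e/c = 1.00/1.35 = 0.7407.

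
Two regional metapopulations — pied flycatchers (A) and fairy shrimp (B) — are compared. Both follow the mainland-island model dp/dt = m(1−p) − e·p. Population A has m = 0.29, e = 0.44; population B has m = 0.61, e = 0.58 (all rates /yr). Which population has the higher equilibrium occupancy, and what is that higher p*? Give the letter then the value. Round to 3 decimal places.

B, 0.513

A: p*_A = m/(m+e) = 0.29/0.7300 = 0.3973.
B: p*_B = 0.61/1.1900 = 0.5126.
B is higher at 0.5126.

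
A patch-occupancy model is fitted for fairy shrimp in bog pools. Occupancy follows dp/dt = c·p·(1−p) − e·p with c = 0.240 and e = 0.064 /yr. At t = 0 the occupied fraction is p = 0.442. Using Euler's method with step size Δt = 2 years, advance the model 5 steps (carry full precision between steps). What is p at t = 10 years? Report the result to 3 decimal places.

Update rule: p ← p + [c·p·(1−p) − e·p]·Δt with Δt = 2.
step 1: Δp = +0.06181, p = 0.50381
step 2: Δp = +0.05551, p = 0.55931
step 3: Δp = +0.04672, p = 0.60603
step 4: Δp = +0.03703, p = 0.64306
step 5: Δp = +0.02786, p = 0.67093

0.671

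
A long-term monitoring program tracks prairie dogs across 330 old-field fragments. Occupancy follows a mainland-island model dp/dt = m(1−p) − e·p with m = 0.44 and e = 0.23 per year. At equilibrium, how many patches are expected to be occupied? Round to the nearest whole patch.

217

p* = m/(m+e) = 0.44/0.6700 = 0.6567.
Expected occupied patches = N × p* = 330 × 0.6567 = 216.72 ≈ 217.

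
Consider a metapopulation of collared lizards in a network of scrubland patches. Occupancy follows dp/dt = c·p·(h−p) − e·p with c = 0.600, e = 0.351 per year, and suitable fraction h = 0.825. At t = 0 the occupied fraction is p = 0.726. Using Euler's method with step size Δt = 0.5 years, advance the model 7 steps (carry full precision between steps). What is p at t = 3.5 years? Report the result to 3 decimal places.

0.385

Update rule: p ← p + [c·p·(h−p) − e·p]·Δt with Δt = 0.5.
  1  |  dp/dt·Δt = -0.105851  |  p_1 = 0.620149
  2  |  dp/dt·Δt = -0.070725  |  p_2 = 0.549424
  3  |  dp/dt·Δt = -0.051002  |  p_3 = 0.498423
  4  |  dp/dt·Δt = -0.038641  |  p_4 = 0.459782
  5  |  dp/dt·Δt = -0.030315  |  p_5 = 0.429466
  6  |  dp/dt·Δt = -0.024411  |  p_6 = 0.405055
  7  |  dp/dt·Δt = -0.020057  |  p_7 = 0.384998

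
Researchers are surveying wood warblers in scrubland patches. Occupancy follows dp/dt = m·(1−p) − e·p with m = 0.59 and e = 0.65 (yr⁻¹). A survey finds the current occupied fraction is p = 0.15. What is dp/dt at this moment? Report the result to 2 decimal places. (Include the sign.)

0.40

Colonization term: m·(1−p) = 0.59×0.8500 = 0.50150.
Extinction term: e·p = 0.09750.
dp/dt = 0.50150 − 0.09750 = 0.40400.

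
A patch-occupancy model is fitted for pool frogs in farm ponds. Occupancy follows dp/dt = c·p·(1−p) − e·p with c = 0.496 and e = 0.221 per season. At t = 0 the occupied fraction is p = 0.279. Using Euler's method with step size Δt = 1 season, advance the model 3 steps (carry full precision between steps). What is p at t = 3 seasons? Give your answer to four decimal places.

0.3896

Update rule: p ← p + [c·p·(1−p) − e·p]·Δt with Δt = 1.
t = 1: p = 0.27900 + (+0.03812) = 0.31712
t = 2: p = 0.31712 + (+0.03733) = 0.35444
t = 3: p = 0.35444 + (+0.03516) = 0.38960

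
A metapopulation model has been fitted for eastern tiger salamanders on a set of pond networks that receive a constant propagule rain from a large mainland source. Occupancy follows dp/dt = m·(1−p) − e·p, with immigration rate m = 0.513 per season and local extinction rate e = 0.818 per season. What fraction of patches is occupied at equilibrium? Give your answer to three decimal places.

Setting dp/dt = 0: m − m·p* = e·p*, so m = (m+e)·p*.
p* = m/(m+e) = 0.513/(0.513+0.818) = 0.513/1.3310 = 0.3854.

0.385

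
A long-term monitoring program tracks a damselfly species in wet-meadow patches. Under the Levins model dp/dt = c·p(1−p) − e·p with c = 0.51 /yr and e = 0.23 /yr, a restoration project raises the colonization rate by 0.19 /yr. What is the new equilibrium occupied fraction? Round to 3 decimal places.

0.671

Before: p* = 1 − 0.23/0.51 = 0.5490.
After the change, c = 0.7, e = 0.23, so p* = 1 − 0.23/0.7 = 0.6714.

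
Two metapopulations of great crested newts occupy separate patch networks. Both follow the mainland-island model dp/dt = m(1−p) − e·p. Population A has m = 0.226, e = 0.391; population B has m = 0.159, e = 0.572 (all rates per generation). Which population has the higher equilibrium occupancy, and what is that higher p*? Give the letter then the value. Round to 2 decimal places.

A: p*_A = m/(m+e) = 0.226/0.6170 = 0.3663.
B: p*_B = 0.159/0.7310 = 0.2175.
A is higher at 0.3663.

A, 0.37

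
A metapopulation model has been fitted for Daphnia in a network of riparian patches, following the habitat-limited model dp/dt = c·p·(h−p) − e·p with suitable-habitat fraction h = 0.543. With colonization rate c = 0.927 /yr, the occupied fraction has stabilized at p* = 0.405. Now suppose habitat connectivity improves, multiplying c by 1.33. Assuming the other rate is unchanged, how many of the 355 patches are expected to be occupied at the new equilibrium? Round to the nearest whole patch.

Balance c(h−p*) = e gives e = 0.927×(0.543 − 0.40500) = 0.12793.
New p* = 0.543 − e/c = 0.543 − 0.12793/1.23291 = 0.43924.
Expected occupied = 355 × 0.43924 = 155.93 ≈ 156.

156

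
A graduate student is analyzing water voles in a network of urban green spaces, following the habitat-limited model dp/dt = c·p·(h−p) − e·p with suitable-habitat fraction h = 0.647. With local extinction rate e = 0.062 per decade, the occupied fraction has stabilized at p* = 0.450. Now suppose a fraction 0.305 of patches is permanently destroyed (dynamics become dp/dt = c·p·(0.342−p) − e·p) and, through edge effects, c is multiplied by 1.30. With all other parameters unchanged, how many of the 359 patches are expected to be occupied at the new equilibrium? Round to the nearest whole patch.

68

Balance c(h−p*) = e gives c = e/(0.647 − 0.45000) = 0.062/0.19700 = 0.31472.
New p* = 0.342 − e/c = 0.342 − 0.06200/0.40914 = 0.19046.
Expected occupied = 359 × 0.19046 = 68.38 ≈ 68.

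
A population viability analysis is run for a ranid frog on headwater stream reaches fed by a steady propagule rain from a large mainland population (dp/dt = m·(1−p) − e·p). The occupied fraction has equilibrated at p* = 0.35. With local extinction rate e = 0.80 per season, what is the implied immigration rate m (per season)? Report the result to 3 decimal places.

At equilibrium m(1−p*) = e·p*, so m = e·p*/(1−p*).
m = 0.80 × 0.35 / 0.6500 = 0.2800/0.6500 = 0.4308.

0.431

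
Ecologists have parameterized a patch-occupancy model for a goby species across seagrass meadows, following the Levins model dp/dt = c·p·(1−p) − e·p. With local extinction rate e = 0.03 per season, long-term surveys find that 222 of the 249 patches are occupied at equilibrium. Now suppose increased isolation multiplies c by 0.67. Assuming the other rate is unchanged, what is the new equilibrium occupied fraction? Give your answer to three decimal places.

0.838

Observed p* = 222/249 = 0.89157.
Balance c(1−p*) = e gives c = e/(1 − 0.89157) = 0.03/0.10843 = 0.27668.
New p* = 1 − e/c = 1 − 0.03000/0.18538 = 0.83817.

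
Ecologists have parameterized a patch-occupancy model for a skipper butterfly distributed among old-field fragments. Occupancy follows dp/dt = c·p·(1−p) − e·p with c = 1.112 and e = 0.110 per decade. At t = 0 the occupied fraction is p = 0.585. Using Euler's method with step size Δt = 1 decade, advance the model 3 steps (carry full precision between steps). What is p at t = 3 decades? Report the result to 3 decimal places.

0.901

Update rule: p ← p + [c·p·(1−p) − e·p]·Δt with Δt = 1.
  1  |  dp/dt·Δt = +0.205616  |  p_1 = 0.790616
  2  |  dp/dt·Δt = +0.097115  |  p_2 = 0.887731
  3  |  dp/dt·Δt = +0.013176  |  p_3 = 0.900908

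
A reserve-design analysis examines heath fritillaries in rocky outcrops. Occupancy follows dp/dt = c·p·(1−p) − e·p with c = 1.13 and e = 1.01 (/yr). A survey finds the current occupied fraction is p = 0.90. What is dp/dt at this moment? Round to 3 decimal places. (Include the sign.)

-0.807

Colonization term: c·p·(1−p) = 1.13×0.90×0.1000 = 0.10170.
Extinction term: e·p = 0.90900.
dp/dt = 0.10170 − 0.90900 = -0.80730.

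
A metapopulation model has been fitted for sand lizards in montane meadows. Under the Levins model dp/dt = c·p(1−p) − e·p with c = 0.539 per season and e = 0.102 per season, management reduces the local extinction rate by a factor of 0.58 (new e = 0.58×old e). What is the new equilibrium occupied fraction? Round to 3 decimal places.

0.890

Before: p* = 1 − 0.102/0.539 = 0.8108.
After the change, c = 0.539, e = 0.05916, so p* = 1 − 0.05916/0.539 = 0.8902.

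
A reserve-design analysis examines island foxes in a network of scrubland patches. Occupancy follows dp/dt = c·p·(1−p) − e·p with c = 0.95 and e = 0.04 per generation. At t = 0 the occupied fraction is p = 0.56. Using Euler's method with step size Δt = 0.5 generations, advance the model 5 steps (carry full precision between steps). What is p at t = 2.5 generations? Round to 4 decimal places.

Update rule: p ← p + [c·p·(1−p) − e·p]·Δt with Δt = 0.5.
  1  |  dp/dt·Δt = +0.105840  |  p_1 = 0.665840
  2  |  dp/dt·Δt = +0.092369  |  p_2 = 0.758209
  3  |  dp/dt·Δt = +0.071917  |  p_3 = 0.830126
  4  |  dp/dt·Δt = +0.050381  |  p_4 = 0.880506
  5  |  dp/dt·Δt = +0.032367  |  p_5 = 0.912873

0.9129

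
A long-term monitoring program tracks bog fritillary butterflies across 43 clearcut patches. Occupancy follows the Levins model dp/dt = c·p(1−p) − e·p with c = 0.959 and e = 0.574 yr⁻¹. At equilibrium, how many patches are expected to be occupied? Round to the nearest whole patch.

17

p* = 1 − e/c = 1 − 0.574/0.959 = 0.4015.
Expected occupied patches = N × p* = 43 × 0.4015 = 17.26 ≈ 17.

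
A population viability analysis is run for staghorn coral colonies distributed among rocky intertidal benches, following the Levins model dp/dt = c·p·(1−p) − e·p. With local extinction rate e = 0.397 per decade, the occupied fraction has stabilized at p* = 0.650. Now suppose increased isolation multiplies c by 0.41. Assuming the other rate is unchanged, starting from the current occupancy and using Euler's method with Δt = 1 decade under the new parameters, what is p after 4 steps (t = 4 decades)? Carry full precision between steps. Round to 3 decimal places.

Balance c(1−p*) = e gives c = e/(1 − 0.65000) = 0.397/0.35000 = 1.13429.
Starting from p₀ = 0.65000; update p ← p + (dp/dt)·Δt with the new parameters.
t = 1: p = 0.65000 + (-0.15225) = 0.49775
t = 2: p = 0.49775 + (-0.08135) = 0.41641
t = 3: p = 0.41641 + (-0.05230) = 0.36411
t = 4: p = 0.36411 + (-0.03687) = 0.32723

0.327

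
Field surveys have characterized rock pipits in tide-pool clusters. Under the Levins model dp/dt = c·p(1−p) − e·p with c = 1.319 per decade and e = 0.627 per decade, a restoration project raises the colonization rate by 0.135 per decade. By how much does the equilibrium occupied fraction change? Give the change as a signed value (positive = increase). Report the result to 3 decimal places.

Before: p* = 1 − 0.627/1.319 = 0.5246.
After the change, c = 1.454, e = 0.627, so p* = 1 − 0.627/1.454 = 0.5688.
Δp* = 0.5688 − 0.5246 = +0.0441.

0.044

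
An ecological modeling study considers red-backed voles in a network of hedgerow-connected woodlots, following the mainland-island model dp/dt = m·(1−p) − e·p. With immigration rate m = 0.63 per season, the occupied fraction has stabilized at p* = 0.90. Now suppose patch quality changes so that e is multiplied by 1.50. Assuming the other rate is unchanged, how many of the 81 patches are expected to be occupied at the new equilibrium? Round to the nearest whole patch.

Balance m(1−p*) = e·p* gives e = m(1−p*)/p* = 0.63×0.10000/0.90000 = 0.07000.
New p* = m/(m+e) = 0.63000/(0.63000+0.10500) = 0.85714.
Expected occupied = 81 × 0.85714 = 69.43 ≈ 69.

69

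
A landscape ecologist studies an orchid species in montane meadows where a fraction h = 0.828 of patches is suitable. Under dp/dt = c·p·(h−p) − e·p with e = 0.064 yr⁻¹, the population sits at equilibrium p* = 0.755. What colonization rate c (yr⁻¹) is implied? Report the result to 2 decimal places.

0.88

At equilibrium c(h−p*) = e, so c = e/(h−p*).
c = 0.064/(0.828 − 0.755) = 0.064/0.0730 = 0.8767.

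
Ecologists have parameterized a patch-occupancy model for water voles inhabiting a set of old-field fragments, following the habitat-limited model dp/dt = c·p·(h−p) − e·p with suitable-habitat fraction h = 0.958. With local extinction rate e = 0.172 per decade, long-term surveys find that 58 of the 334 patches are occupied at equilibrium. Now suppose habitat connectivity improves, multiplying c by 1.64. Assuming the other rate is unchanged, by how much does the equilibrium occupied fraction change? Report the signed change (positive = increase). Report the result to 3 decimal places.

Observed p* = 58/334 = 0.17365.
Balance c(h−p*) = e gives c = e/(0.958 − 0.17365) = 0.172/0.78435 = 0.21929.
New p* = 0.958 − e/c = 0.958 − 0.17200/0.35964 = 0.47974.
Δp* = 0.47974 − 0.17365 = +0.30609.

0.306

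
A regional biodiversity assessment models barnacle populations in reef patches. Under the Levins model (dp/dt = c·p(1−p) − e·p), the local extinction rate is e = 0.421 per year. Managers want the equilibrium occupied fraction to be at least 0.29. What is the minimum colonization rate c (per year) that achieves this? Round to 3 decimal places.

0.593

p* = 1 − e/c ≥ 0.29 requires e/c ≤ 0.7100, i.e. c ≥ e/0.7100.
c_min = 0.421/0.7100 = 0.5930.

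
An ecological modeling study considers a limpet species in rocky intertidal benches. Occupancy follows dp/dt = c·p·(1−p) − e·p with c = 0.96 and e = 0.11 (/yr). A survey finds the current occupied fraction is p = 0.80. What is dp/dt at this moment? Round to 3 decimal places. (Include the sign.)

0.066

Colonization term: c·p·(1−p) = 0.96×0.80×0.2000 = 0.15360.
Extinction term: e·p = 0.08800.
dp/dt = 0.15360 − 0.08800 = 0.06560.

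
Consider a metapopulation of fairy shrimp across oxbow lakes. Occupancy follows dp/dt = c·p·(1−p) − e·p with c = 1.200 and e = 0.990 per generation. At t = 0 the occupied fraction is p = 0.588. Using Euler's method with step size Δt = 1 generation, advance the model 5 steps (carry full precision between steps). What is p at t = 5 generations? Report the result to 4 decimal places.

0.2043

Update rule: p ← p + [c·p·(1−p) − e·p]·Δt with Δt = 1.
p: 0.58800 → 0.29659  (Δp = -0.29141)
p: 0.29659 → 0.25331  (Δp = -0.04327)
p: 0.25331 → 0.22951  (Δp = -0.02381)
p: 0.22951 → 0.21450  (Δp = -0.01501)
p: 0.21450 → 0.20433  (Δp = -0.01017)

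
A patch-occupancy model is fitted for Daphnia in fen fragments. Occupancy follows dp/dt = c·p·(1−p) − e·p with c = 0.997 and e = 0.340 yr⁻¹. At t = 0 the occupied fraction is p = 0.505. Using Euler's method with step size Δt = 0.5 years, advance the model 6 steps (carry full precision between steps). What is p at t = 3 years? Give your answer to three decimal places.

Update rule: p ← p + [c·p·(1−p) − e·p]·Δt with Δt = 0.5.
step 1: Δp = +0.03876, p = 0.54376
step 2: Δp = +0.03123, p = 0.57499
step 3: Δp = +0.02407, p = 0.59907
step 4: Δp = +0.01789, p = 0.61696
step 5: Δp = +0.01292, p = 0.62988
step 6: Δp = +0.00914, p = 0.63902

0.639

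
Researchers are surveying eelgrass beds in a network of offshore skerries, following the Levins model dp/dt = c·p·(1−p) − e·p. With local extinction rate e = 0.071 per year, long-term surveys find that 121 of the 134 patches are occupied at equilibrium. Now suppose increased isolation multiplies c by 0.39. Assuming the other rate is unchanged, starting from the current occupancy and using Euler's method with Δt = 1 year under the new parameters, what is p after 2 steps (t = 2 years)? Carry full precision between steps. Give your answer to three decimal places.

Observed p* = 121/134 = 0.90299.
Balance c(1−p*) = e gives c = e/(1 − 0.90299) = 0.071/0.09701 = 0.73185.
Starting from p₀ = 0.90299; update p ← p + (dp/dt)·Δt with the new parameters.
step 1: Δp = -0.03911, p = 0.86388
step 2: Δp = -0.02777, p = 0.83611

0.836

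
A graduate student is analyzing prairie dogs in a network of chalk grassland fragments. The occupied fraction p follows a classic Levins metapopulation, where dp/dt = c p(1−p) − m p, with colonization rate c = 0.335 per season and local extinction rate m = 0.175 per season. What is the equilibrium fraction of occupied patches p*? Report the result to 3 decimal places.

0.478

At equilibrium, colonization balances extinction: c·p*·(1−p*) = m·p*.
So p* = 1 − m/c = 1 − 0.175/0.335 = 1 − 0.5224 = 0.4776.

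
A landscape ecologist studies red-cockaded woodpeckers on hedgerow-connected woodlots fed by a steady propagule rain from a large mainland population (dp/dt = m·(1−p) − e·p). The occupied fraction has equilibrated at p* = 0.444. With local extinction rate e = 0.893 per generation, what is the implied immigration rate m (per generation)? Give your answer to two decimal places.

0.71

At equilibrium m(1−p*) = e·p*, so m = e·p*/(1−p*).
m = 0.893 × 0.444 / 0.5560 = 0.3965/0.5560 = 0.7131.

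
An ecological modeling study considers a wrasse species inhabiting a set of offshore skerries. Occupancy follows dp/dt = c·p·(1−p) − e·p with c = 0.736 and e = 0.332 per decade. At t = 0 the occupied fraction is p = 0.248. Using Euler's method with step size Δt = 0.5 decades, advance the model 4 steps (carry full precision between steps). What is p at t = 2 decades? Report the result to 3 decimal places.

0.357

Update rule: p ← p + [c·p·(1−p) − e·p]·Δt with Δt = 0.5.
  1  |  dp/dt·Δt = +0.027463  |  p_1 = 0.275463
  2  |  dp/dt·Δt = +0.027720  |  p_2 = 0.303182
  3  |  dp/dt·Δt = +0.027416  |  p_3 = 0.330599
  4  |  dp/dt·Δt = +0.026560  |  p_4 = 0.357159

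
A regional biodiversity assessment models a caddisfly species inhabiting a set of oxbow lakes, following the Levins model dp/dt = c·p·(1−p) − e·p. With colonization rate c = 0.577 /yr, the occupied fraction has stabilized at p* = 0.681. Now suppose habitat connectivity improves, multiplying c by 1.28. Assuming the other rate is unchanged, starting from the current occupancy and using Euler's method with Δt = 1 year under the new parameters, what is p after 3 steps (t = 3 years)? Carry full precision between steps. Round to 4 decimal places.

0.7433

Balance c(1−p*) = e gives e = 0.577×(1 − 0.68100) = 0.18406.
Starting from p₀ = 0.68100; update p ← p + (dp/dt)·Δt with the new parameters.
  1  |  dp/dt·Δt = +0.035097  |  p_1 = 0.716097
  2  |  dp/dt·Δt = +0.018344  |  p_2 = 0.734441
  3  |  dp/dt·Δt = +0.008863  |  p_3 = 0.743304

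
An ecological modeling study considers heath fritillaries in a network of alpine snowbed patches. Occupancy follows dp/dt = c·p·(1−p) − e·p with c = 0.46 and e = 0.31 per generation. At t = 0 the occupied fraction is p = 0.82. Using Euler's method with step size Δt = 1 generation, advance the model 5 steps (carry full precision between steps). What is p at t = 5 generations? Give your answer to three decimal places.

0.426

Update rule: p ← p + [c·p·(1−p) − e·p]·Δt with Δt = 1.
t = 1: p = 0.82000 + (-0.18630) = 0.63370
t = 2: p = 0.63370 + (-0.08967) = 0.54403
t = 3: p = 0.54403 + (-0.05454) = 0.48949
t = 4: p = 0.48949 + (-0.03679) = 0.45270
t = 5: p = 0.45270 + (-0.02636) = 0.42633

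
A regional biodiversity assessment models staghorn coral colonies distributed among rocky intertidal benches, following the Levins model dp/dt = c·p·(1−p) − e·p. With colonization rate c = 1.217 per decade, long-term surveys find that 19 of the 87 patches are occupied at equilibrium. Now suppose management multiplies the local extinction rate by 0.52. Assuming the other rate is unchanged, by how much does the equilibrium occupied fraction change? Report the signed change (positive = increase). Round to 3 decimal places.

0.375

Observed p* = 19/87 = 0.21839.
Balance c(1−p*) = e gives e = 1.217×(1 − 0.21839) = 0.95122.
New p* = 1 − e/c = 1 − 0.49463/1.21700 = 0.59357.
Δp* = 0.59357 − 0.21839 = +0.37518.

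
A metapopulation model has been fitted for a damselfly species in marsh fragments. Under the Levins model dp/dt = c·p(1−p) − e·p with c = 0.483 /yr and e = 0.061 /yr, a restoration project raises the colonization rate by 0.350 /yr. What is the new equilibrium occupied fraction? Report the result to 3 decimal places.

0.927

Before: p* = 1 − 0.061/0.483 = 0.8737.
After the change, c = 0.833, e = 0.061, so p* = 1 − 0.061/0.833 = 0.9268.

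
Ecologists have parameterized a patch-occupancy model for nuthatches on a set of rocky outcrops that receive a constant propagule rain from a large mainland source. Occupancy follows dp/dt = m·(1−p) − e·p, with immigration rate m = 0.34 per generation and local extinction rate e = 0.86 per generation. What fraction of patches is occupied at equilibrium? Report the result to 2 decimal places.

At equilibrium the propagule rain into empty patches balances local extinction: m(1−p*) = e·p*.
p* = m/(m+e) = 0.34/(0.34+0.86) = 0.34/1.2000 = 0.2833.

0.28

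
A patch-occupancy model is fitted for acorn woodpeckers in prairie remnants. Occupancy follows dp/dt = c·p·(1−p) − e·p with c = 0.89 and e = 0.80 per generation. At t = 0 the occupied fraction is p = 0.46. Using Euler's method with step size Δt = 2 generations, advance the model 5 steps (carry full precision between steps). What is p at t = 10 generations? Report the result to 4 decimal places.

0.1210

Update rule: p ← p + [c·p·(1−p) − e·p]·Δt with Δt = 2.
t = 2: p = 0.46000 + (-0.29385) = 0.16615
t = 4: p = 0.16615 + (-0.01923) = 0.14692
t = 6: p = 0.14692 + (-0.01198) = 0.13494
t = 8: p = 0.13494 + (-0.00812) = 0.12682
t = 10: p = 0.12682 + (-0.00580) = 0.12102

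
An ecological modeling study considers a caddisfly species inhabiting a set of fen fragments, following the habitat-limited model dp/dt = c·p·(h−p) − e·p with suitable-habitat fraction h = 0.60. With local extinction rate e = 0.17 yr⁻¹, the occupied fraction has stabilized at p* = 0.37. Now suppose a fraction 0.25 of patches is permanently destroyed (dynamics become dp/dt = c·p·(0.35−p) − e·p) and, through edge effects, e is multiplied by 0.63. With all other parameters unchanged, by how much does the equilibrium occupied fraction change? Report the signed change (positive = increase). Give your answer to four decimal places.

-0.1649

Balance c(h−p*) = e gives c = e/(0.6 − 0.37000) = 0.17/0.23000 = 0.73913.
New p* = 0.35 − e/c = 0.35 − 0.10710/0.73913 = 0.20510.
Δp* = 0.20510 − 0.37000 = -0.16490.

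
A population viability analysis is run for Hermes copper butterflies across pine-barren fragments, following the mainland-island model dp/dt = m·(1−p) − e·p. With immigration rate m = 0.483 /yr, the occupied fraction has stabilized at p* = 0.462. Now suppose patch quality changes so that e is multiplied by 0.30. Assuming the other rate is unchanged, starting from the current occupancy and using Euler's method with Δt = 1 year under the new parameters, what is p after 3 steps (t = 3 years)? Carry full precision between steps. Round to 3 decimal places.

Balance m(1−p*) = e·p* gives e = m(1−p*)/p* = 0.483×0.53800/0.46200 = 0.56245.
Starting from p₀ = 0.46200; update p ← p + (dp/dt)·Δt with the new parameters.
t = 1: p = 0.46200 + (+0.18190) = 0.64390
t = 2: p = 0.64390 + (+0.06335) = 0.70725
t = 3: p = 0.70725 + (+0.02206) = 0.72931

0.729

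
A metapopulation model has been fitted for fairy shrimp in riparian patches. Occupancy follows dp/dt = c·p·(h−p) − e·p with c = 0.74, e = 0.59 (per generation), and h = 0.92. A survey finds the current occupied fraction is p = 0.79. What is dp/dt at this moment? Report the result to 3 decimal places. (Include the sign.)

-0.390

Colonization term: c·p·(h−p) = 0.74×0.79×0.1300 = 0.07600.
Extinction term: e·p = 0.46610.
dp/dt = 0.07600 − 0.46610 = -0.39010.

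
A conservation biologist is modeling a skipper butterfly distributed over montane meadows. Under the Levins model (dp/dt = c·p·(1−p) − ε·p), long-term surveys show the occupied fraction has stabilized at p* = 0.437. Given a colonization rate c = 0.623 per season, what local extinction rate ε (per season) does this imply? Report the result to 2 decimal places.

At equilibrium c(1−p*) = ε.
ε = 0.623 × (1 − 0.437) = 0.623 × 0.5630 = 0.3507.

0.35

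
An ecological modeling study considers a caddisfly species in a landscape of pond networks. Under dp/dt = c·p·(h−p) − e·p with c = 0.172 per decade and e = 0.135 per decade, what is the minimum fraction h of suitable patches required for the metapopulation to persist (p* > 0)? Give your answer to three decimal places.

p* = h − e/c is positive only when h > e/c.
h_min = e/c = 0.135/0.172 = 0.7849.

0.785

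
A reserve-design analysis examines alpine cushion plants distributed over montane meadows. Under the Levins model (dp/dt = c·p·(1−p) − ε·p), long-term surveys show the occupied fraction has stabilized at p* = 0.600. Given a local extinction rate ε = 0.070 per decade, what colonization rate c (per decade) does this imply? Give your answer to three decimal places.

At equilibrium c(1−p*) = ε, so c = ε/(1−p*).
c = 0.070/(1 − 0.600) = 0.070/0.4000 = 0.1750.

0.175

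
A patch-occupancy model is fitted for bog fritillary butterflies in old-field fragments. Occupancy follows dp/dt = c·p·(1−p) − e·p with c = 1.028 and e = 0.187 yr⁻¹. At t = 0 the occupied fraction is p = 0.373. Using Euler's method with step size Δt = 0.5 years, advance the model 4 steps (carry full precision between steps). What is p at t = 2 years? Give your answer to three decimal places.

Update rule: p ← p + [c·p·(1−p) − e·p]·Δt with Δt = 0.5.
t = 0.5: p = 0.37300 + (+0.08533) = 0.45833
t = 1: p = 0.45833 + (+0.08475) = 0.54309
t = 1.5: p = 0.54309 + (+0.07677) = 0.61985
t = 2: p = 0.61985 + (+0.06316) = 0.68301

0.683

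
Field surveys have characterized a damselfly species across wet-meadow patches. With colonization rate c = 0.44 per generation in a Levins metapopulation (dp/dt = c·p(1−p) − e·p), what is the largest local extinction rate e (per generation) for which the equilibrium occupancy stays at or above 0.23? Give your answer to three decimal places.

0.339

1 − e/c ≥ 0.23 ⇒ e ≤ c(1 − 0.23) = 0.44 × 0.7700.
e_max = 0.3388.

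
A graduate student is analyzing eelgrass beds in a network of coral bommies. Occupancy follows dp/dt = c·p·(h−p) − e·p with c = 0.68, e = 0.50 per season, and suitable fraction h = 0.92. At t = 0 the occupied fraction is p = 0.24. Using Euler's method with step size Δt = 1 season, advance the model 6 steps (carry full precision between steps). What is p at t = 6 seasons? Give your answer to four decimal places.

Update rule: p ← p + [c·p·(h−p) − e·p]·Δt with Δt = 1.
p: 0.24000 → 0.23098  (Δp = -0.00902)
p: 0.23098 → 0.22371  (Δp = -0.00727)
p: 0.22371 → 0.21778  (Δp = -0.00593)
p: 0.21778 → 0.21288  (Δp = -0.00490)
p: 0.21288 → 0.20880  (Δp = -0.00408)
p: 0.20880 → 0.20538  (Δp = -0.00342)

0.2054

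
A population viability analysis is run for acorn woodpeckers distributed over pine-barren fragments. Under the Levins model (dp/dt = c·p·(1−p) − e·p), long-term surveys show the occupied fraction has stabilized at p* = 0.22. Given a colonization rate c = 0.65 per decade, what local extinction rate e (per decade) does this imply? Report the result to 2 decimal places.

At equilibrium c(1−p*) = e.
e = 0.65 × (1 − 0.22) = 0.65 × 0.7800 = 0.5070.

0.51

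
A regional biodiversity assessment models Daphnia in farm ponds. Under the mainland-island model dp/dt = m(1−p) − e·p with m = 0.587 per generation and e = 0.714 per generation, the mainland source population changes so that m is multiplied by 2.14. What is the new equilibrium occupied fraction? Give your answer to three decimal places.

0.638

Before: p* = 0.587/(0.587+0.714) = 0.4512.
After: m = 1.25618, e = 0.714; p* = 1.25618/1.9702 = 0.6376.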